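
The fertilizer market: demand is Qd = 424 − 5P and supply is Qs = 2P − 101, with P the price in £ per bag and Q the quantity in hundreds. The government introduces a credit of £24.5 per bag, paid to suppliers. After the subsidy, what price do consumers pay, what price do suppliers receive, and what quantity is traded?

Consumers pay £68; suppliers receive £92.5; quantity = 84.

Without the subsidy, 424 − 5P = 2P − 101 gives 7P = 525, so P* = £75 and Q* = 49.
With a per-unit subsidy paid to suppliers, each receives P + 24.5 per unit sold, so supply becomes Qs = 2(P + 24.5) − 101.
Solving gives Q = 84 with consumers paying £68 and suppliers receiving £92.5 (the £24.5 wedge).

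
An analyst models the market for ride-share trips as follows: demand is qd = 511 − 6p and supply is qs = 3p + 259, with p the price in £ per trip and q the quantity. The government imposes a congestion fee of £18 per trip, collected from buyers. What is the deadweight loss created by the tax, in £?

Deadweight loss = £324.

Before the tax: set 511 − 6p = 3p + 259 → p* = £28, q* = 343.
With the tax collected from buyers, demand (in seller-price terms) shifts: qd = 511 − 6(p + 18).
New equilibrium: buyers pay £34, suppliers receive £16, q = 307. (Wedge: pb − ps = 18.)
Quantity falls by |ΔQ| = |343 − 307| = 36.
DWL = ½ · t · |ΔQ| = ½ · 18 · 36 = £324.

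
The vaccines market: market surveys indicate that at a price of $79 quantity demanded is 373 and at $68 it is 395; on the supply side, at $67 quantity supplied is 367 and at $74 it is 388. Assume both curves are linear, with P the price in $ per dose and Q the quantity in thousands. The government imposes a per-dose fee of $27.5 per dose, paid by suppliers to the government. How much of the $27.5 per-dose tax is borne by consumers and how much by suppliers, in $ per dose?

Demand slope: (395 − 373)/(68 − 79) = -2, so Qd = 531 − 2P.
Supply slope: (388 − 367)/(74 − 67) = 3, so Qs = 3P + 166.
Before the tax: set 531 − 2P = 3P + 166 → P* = $73, Q* = 385.
With the tax collected from suppliers, supply shifts: Qs = 3(P − 27.5) + 166.
Solving gives Q = 352 with consumers paying $89.5 and suppliers receiving $62 (the $27.5 wedge).
Burden on consumers: $16.5; on suppliers: $11. (They sum to $27.5.)

Consumers bear $16.5 per dose; suppliers bear $11 per dose.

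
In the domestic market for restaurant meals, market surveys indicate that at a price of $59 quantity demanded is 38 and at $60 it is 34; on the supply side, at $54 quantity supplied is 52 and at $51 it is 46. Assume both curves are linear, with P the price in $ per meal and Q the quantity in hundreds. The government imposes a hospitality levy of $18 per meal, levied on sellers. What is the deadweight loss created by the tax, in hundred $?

Demand slope: (34 − 38)/(60 − 59) = -4, so Qd = 274 − 4P.
Supply slope: (46 − 52)/(51 − 54) = 2, so Qs = 2P − 56.
Without the tax, 274 − 4P = 2P − 56 gives 6P = 330, so P* = $55 and Q* = 54.
With the tax collected from sellers, supply shifts: Qs = 2(P − 18) − 56.
New equilibrium: buyers pay $61, sellers receive $43, Q = 30. (Wedge: Pb − Ps = 18.)
Quantity falls by |ΔQ| = |54 − 30| = 24.
DWL = ½ · t · |ΔQ| = ½ · 18 · 24 = $216.

Deadweight loss = $216 hundred.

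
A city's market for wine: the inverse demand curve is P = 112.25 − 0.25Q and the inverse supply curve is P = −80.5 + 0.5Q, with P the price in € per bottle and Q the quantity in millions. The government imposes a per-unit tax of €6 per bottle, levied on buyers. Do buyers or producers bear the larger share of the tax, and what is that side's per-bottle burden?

Rewrite in direct form: Qd = 449 − 4P and Qs = 2P + 161.
Without the tax, 449 − 4P = 2P + 161 gives 6P = 288, so P* = €48 and Q* = 257.
With the tax collected from buyers, demand (in seller-price terms) shifts: Qd = 449 − 4(P + 6).
Solving gives Q = 249 with buyers paying €50 and producers receiving €44 (the €6 wedge).
Per-bottle burden: buyers €2, producers €4.
Producers take the larger share because supply is less price-elastic here (demand slope 4 vs supply slope 2).

Producers bear the larger share: €4 per bottle.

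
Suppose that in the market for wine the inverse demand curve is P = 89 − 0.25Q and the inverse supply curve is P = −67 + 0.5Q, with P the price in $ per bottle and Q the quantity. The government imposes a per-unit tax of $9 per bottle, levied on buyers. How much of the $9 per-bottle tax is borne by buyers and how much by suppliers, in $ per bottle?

Rewrite in direct form: Qd = 356 − 4P and Qs = 2P + 134.
Without the tax, 356 − 4P = 2P + 134 gives 6P = 222, so P* = $37 and Q* = 208.
With the tax collected from buyers, demand (in seller-price terms) shifts: Qd = 356 − 4(P + 9).
New equilibrium: buyers pay $40, suppliers receive $31, Q = 196. (Wedge: Pb − Ps = 9.)
Burden on buyers: $3; on suppliers: $6. (They sum to $9.)
The less price-elastic side of the market bears the larger share of a per-unit tax.

Buyers bear $3 per bottle; suppliers bear $6 per bottle.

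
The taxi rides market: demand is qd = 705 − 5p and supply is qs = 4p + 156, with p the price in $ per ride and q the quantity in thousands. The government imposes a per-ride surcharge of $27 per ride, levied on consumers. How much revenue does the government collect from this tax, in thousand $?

Tax revenue = $9180 thousand.

Before the tax: set 705 − 5p = 4p + 156 → p* = $61, q* = 400.
With the tax collected from consumers, demand (in seller-price terms) shifts: qd = 705 − 5(p + 27).
New equilibrium: consumers pay $73, suppliers receive $46, q = 340. (Wedge: pb − ps = 27.)
Revenue = t · Q = 27 · 340 = $9180.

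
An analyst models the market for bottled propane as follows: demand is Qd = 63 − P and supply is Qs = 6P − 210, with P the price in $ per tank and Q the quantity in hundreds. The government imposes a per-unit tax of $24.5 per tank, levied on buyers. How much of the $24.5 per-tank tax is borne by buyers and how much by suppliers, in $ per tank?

Buyers bear $21 per tank; suppliers bear $3.5 per tank.

Before the tax: set 63 − P = 6P − 210 → P* = $39, Q* = 24.
With the tax collected from buyers, demand (in seller-price terms) shifts: Qd = 63 − (P + 24.5).
Solving gives Q = 3 with buyers paying $60 and suppliers receiving $35.5 (the $24.5 wedge).
Burden on buyers: $21; on suppliers: $3.5. (They sum to $24.5.)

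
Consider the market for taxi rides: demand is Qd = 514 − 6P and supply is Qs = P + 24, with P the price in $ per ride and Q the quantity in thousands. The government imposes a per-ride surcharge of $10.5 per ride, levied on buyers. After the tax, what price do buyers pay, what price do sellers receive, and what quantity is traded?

Before the tax: set 514 − 6P = P + 24 → P* = $70, Q* = 94.
With the tax collected from buyers, demand (in seller-price terms) shifts: Qd = 514 − 6(P + 10.5).
Solving gives Q = 85 with buyers paying $71.5 and sellers receiving $61 (the $10.5 wedge).

Buyers pay $71.5; sellers receive $61; quantity = 85.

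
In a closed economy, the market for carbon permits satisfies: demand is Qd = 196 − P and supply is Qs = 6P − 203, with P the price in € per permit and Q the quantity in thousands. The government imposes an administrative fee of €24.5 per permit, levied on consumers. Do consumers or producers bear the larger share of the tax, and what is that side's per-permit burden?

Before the tax: set 196 − P = 6P − 203 → P* = €57, Q* = 139.
With the tax collected from consumers, demand (in seller-price terms) shifts: Qd = 196 − (P + 24.5).
Solving gives Q = 118 with consumers paying €78 and producers receiving €53.5 (the €24.5 wedge).
Per-permit burden: consumers €21, producers €3.5.
Consumers take the larger share because demand is less price-elastic here (demand slope 1 vs supply slope 6).

Consumers bear the larger share: €21 per permit.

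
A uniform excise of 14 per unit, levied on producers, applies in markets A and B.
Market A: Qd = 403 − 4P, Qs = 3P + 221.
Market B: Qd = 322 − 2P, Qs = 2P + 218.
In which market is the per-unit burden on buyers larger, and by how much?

Market B, by 1.

Market A: pre-tax P* = 26, Q* = 299; post-tax Q = 275; per-unit burden on buyers = 6.
Market B: pre-tax P* = 26, Q* = 270; post-tax Q = 256; per-unit burden on buyers = 7.
Difference: 6 vs 7 → market B is larger by 1.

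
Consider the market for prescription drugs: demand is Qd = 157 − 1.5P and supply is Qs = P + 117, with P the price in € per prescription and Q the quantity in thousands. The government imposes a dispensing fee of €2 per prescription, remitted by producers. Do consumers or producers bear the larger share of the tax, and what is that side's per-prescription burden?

Producers bear the larger share: €1.2 per prescription.

Before the tax: set 157 − 1.5P = P + 117 → P* = €16, Q* = 133.
With the tax collected from producers, supply shifts: Qs = (P − 2) + 117.
New equilibrium: consumers pay €16.8, producers receive €14.8, Q = 131.8. (Wedge: Pb − Ps = 2.)
Per-prescription burden: consumers €0.8, producers €1.2.
Producers take the larger share because supply is less price-elastic here (demand slope 1.5 vs supply slope 1).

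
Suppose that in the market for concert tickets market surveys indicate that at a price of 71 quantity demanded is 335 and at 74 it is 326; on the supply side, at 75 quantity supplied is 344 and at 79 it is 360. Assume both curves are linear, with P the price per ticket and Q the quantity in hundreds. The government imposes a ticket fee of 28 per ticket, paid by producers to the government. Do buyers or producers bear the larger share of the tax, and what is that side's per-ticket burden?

Demand slope: (326 − 335)/(74 − 71) = -3, so Qd = 548 − 3P.
Supply slope: (360 − 344)/(79 − 75) = 4, so Qs = 4P + 44.
Before the tax: set 548 − 3P = 4P + 44 → P* = 72, Q* = 332.
With the tax collected from producers, supply shifts: Qs = 4(P − 28) + 44.
New equilibrium: buyers pay 88, producers receive 60, Q = 284. (Wedge: Pb − Ps = 28.)
Per-ticket burden: buyers 16, producers 12.
Buyers take the larger share because demand is less price-elastic here (demand slope 3 vs supply slope 4).
The less price-elastic side of the market bears the larger share of a per-unit tax.

Buyers bear the larger share: 16 per ticket.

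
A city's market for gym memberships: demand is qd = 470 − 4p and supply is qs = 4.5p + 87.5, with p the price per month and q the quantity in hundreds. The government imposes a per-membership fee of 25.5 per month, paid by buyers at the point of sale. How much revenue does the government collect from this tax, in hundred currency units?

Without the tax, 470 − 4p = 4.5p + 87.5 gives 8.5p = 382.5, so p* = 45 and q* = 290.
With the tax collected from buyers, demand (in seller-price terms) shifts: qd = 470 − 4(p + 25.5).
Solving gives q = 236 with buyers paying 58.5 and producers receiving 33 (the 25.5 wedge).
Revenue = t · Q = 25.5 · 236 = 6018.

Tax revenue = 6018 hundred.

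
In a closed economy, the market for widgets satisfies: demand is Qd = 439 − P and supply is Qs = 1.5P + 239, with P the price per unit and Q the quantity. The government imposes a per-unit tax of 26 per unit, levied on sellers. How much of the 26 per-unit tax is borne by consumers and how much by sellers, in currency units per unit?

Without the tax, 439 − P = 1.5P + 239 gives 2.5P = 200, so P* = 80 and Q* = 359.
With the tax collected from sellers, supply shifts: Qs = 1.5(P − 26) + 239.
Solving gives Q = 343.4 with consumers paying 95.6 and sellers receiving 69.6 (the 26 wedge).
Burden on consumers: 15.6; on sellers: 10.4. (They sum to 26.)
The less price-elastic side of the market bears the larger share of a per-unit tax.

Consumers bear 15.6 per unit; sellers bear 10.4 per unit.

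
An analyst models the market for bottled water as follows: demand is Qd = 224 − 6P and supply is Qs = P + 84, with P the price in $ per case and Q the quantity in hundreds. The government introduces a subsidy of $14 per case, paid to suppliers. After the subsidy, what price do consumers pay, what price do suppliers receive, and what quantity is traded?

Before the subsidy: set 224 − 6P = P + 84 → P* = $20, Q* = 104.
With a per-unit subsidy paid to suppliers, each receives P + 14 per unit sold, so supply becomes Qs = (P + 14) + 84.
New equilibrium: consumers pay $18, suppliers receive $32, Q = 116. (Wedge: Pb − Ps = −14.)

Consumers pay $18; suppliers receive $32; quantity = 116.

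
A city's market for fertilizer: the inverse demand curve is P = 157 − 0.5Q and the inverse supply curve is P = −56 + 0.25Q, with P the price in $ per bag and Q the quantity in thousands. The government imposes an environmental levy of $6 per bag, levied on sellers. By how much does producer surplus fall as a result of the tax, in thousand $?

Rewrite in direct form: Qd = 314 − 2P and Qs = 4P + 224.
Without the tax, 314 − 2P = 4P + 224 gives 6P = 90, so P* = $15 and Q* = 284.
With the tax collected from sellers, supply shifts: Qs = 4(P − 6) + 224.
Solving gives Q = 276 with buyers paying $19 and sellers receiving $13 (the $6 wedge).
ΔPS is the trapezoid between Q = 276 and Q = 284 of height $2: ½ · (284 + 276) · 2 = $560.

Producer surplus falls by $560 thousand.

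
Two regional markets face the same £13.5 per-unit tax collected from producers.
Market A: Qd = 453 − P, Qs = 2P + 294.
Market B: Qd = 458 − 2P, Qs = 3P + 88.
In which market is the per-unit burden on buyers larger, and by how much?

Market A: pre-tax P* = £53, Q* = 400; post-tax Q = 391; per-unit burden on buyers = £9.
Market B: pre-tax P* = £74, Q* = 310; post-tax Q = 293.8; per-unit burden on buyers = £8.1.
Difference: £9 vs £8.1 → market A is larger by £0.9.

Market A, by £0.9.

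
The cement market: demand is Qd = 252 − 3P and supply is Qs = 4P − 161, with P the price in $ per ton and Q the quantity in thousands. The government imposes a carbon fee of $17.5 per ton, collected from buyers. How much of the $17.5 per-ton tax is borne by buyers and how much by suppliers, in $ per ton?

Before the tax: set 252 − 3P = 4P − 161 → P* = $59, Q* = 75.
With the tax collected from buyers, demand (in seller-price terms) shifts: Qd = 252 − 3(P + 17.5).
New equilibrium: buyers pay $69, suppliers receive $51.5, Q = 45. (Wedge: Pb − Ps = 17.5.)
Burden on buyers: $10; on suppliers: $7.5. (They sum to $17.5.)

Buyers bear $10 per ton; suppliers bear $7.5 per ton.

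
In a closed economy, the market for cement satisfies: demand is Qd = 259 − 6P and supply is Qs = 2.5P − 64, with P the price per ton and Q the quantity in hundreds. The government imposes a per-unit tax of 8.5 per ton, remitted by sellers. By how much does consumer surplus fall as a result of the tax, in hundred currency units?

Consumer surplus falls by 58.75 hundred.

Without the tax, 259 − 6P = 2.5P − 64 gives 8.5P = 323, so P* = 38 and Q* = 31.
With the tax collected from sellers, supply shifts: Qs = 2.5(P − 8.5) − 64.
New equilibrium: buyers pay 40.5, sellers receive 32, Q = 16. (Wedge: Pb − Ps = 8.5.)
ΔCS is the trapezoid between Q = 16 and Q = 31 of height 2.5: ½ · (31 + 16) · 2.5 = 58.75.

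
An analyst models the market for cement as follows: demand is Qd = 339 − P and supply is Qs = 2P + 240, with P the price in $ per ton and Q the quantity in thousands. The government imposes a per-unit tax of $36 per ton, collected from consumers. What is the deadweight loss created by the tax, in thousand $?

Before the tax: set 339 − P = 2P + 240 → P* = $33, Q* = 306.
With the tax collected from consumers, demand (in seller-price terms) shifts: Qd = 339 − (P + 36).
New equilibrium: consumers pay $57, sellers receive $21, Q = 282. (Wedge: Pb − Ps = 36.)
Quantity falls by |ΔQ| = |306 − 282| = 24.
DWL = ½ · t · |ΔQ| = ½ · 36 · 24 = $432.

Deadweight loss = $432 thousand.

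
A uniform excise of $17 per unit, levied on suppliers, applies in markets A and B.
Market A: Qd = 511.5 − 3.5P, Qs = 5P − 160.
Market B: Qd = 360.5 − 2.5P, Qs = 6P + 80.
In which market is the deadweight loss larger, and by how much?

Market A: pre-tax P* = $79, Q* = 235; post-tax Q = 200; deadweight loss = $297.5.
Market B: pre-tax P* = $33, Q* = 278; post-tax Q = 248; deadweight loss = $255.
Difference: $297.5 vs $255 → market A is larger by $42.5.

Market A, by $42.5.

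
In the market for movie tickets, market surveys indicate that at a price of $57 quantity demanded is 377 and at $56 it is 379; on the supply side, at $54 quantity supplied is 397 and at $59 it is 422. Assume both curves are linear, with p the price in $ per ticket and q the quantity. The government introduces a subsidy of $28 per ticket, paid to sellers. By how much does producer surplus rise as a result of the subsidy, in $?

Demand slope: (379 − 377)/(56 − 57) = -2, so qd = 491 − 2p.
Supply slope: (422 − 397)/(59 − 54) = 5, so qs = 5p + 127.
Before the subsidy: set 491 − 2p = 5p + 127 → p* = $52, q* = 387.
With a per-unit subsidy paid to sellers, each receives p + 28 per unit sold, so supply becomes qs = 5(p + 28) + 127.
New equilibrium: consumers pay $32, sellers receive $60, q = 427. (Wedge: pb − ps = −28.)
ΔPS is the trapezoid between Q = 427 and Q = 387 of height $8: ½ · (387 + 427) · 8 = $3256.

Producer surplus rises by $3256.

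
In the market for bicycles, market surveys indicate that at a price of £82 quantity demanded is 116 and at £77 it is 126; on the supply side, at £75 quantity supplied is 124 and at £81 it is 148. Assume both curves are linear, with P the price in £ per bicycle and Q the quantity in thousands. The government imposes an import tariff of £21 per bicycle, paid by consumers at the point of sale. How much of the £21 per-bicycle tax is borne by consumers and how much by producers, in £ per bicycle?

Consumers bear £14 per bicycle; producers bear £7 per bicycle.

Demand slope: (126 − 116)/(77 − 82) = -2, so Qd = 280 − 2P.
Supply slope: (148 − 124)/(81 − 75) = 4, so Qs = 4P − 176.
Before the tax: set 280 − 2P = 4P − 176 → P* = £76, Q* = 128.
With the tax collected from consumers, demand (in seller-price terms) shifts: Qd = 280 − 2(P + 21).
New equilibrium: consumers pay £90, producers receive £69, Q = 100. (Wedge: Pb − Ps = 21.)
Burden on consumers: £14; on producers: £7. (They sum to £21.)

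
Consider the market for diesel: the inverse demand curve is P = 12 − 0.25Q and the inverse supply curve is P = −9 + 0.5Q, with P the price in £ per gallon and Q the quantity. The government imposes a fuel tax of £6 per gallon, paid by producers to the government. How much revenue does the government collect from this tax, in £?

Tax revenue = £120.

Inverting to Q(P) form: Qd = 48 − 4P; Qs = 2P + 18.
Before the tax: set 48 − 4P = 2P + 18 → P* = £5, Q* = 28.
With the tax collected from producers, supply shifts: Qs = 2(P − 6) + 18.
New equilibrium: consumers pay £7, producers receive £1, Q = 20. (Wedge: Pb − Ps = 6.)
Revenue = t · Q = 6 · 20 = £120.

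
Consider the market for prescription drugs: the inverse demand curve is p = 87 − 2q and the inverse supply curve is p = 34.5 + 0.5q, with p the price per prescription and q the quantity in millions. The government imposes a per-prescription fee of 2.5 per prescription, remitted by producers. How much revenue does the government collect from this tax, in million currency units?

Rewrite in direct form: qd = 43.5 − 0.5p and qs = 2p − 69.
Without the tax, 43.5 − 0.5p = 2p − 69 gives 2.5p = 112.5, so p* = 45 and q* = 21.
With the tax collected from producers, supply shifts: qs = 2(p − 2.5) − 69.
Solving gives q = 20 with consumers paying 47 and producers receiving 44.5 (the 2.5 wedge).
Revenue = t · Q = 2.5 · 20 = 50.

Tax revenue = 50 million.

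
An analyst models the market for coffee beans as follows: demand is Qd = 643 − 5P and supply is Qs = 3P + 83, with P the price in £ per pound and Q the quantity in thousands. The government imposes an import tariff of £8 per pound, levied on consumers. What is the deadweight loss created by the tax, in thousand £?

Before the tax: set 643 − 5P = 3P + 83 → P* = £70, Q* = 293.
With the tax collected from consumers, demand (in seller-price terms) shifts: Qd = 643 − 5(P + 8).
Solving gives Q = 278 with consumers paying £73 and suppliers receiving £65 (the £8 wedge).
Quantity falls by |ΔQ| = |293 − 278| = 15.
DWL = ½ · t · |ΔQ| = ½ · 8 · 15 = £60.

Deadweight loss = £60 thousand.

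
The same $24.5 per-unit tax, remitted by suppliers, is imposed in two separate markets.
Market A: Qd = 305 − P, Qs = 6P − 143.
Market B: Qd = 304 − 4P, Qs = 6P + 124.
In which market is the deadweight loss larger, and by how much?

Market A: pre-tax P* = $64, Q* = 241; post-tax Q = 220; deadweight loss = $257.25.
Market B: pre-tax P* = $18, Q* = 232; post-tax Q = 173.2; deadweight loss = $720.3.
Difference: $257.25 vs $720.3 → market B is larger by $463.05.

Market B, by $463.05.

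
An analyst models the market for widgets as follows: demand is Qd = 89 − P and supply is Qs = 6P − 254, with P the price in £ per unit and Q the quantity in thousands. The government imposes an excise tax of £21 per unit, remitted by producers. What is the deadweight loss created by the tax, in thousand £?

Before the tax: set 89 − P = 6P − 254 → P* = £49, Q* = 40.
With the tax collected from producers, supply shifts: Qs = 6(P − 21) − 254.
New equilibrium: buyers pay £67, producers receive £46, Q = 22. (Wedge: Pb − Ps = 21.)
Quantity falls by |ΔQ| = |40 − 22| = 18.
DWL = ½ · t · |ΔQ| = ½ · 21 · 18 = £189.

Deadweight loss = £189 thousand.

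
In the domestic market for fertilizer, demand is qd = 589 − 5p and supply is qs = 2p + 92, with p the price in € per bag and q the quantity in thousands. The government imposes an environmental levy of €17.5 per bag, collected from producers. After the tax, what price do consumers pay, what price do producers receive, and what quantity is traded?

Consumers pay €76; producers receive €58.5; quantity = 209.

Before the tax: set 589 − 5p = 2p + 92 → p* = €71, q* = 234.
With the tax collected from producers, supply shifts: qs = 2(p − 17.5) + 92.
Solving gives q = 209 with consumers paying €76 and producers receiving €58.5 (the €17.5 wedge).
The less price-elastic side of the market bears the larger share of a per-unit tax.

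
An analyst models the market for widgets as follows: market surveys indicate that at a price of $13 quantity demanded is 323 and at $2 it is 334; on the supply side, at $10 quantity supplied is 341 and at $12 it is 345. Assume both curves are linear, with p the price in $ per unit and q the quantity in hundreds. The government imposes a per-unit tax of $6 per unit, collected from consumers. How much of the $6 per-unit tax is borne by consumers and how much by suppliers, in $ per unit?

Demand slope: (334 − 323)/(2 − 13) = -1, so qd = 336 − p.
Supply slope: (345 − 341)/(12 − 10) = 2, so qs = 2p + 321.
Before the tax: set 336 − p = 2p + 321 → p* = $5, q* = 331.
With the tax collected from consumers, demand (in seller-price terms) shifts: qd = 336 − (p + 6).
Solving gives q = 327 with consumers paying $9 and suppliers receiving $3 (the $6 wedge).
Burden on consumers: $4; on suppliers: $2. (They sum to $6.)
The less price-elastic side of the market bears the larger share of a per-unit tax.

Consumers bear $4 per unit; suppliers bear $2 per unit.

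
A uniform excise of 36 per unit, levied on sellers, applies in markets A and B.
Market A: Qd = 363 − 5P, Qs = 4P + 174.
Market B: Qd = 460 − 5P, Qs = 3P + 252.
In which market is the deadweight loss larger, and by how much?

Market A: pre-tax P* = 21, Q* = 258; post-tax Q = 178; deadweight loss = 1440.
Market B: pre-tax P* = 26, Q* = 330; post-tax Q = 262.5; deadweight loss = 1215.
Difference: 1440 vs 1215 → market A is larger by 225.

Market A, by 225.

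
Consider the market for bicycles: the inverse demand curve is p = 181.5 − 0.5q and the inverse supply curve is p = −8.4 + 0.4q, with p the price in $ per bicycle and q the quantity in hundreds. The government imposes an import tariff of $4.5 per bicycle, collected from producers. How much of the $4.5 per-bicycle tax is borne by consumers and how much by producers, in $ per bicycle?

Inverting to q(p) form: qd = 363 − 2p; qs = 2.5p + 21.
Before the tax: set 363 − 2p = 2.5p + 21 → p* = $76, q* = 211.
With the tax collected from producers, supply shifts: qs = 2.5(p − 4.5) + 21.
New equilibrium: consumers pay $78.5, producers receive $74, q = 206. (Wedge: pb − ps = 4.5.)
Burden on consumers: $2.5; on producers: $2. (They sum to $4.5.)
The less price-elastic side of the market bears the larger share of a per-unit tax.

Consumers bear $2.5 per bicycle; producers bear $2 per bicycle.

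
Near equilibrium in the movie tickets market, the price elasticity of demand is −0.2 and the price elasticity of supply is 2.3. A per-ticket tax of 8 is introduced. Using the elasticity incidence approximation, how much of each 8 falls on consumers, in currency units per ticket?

Incidence ratio: consumers' share ≈ εs / (εs + |εd|) = 2.3 / (2.3 + 0.2) = 0.92.
So consumers bear ≈ 0.92 × 8 = 7.36; suppliers bear 0.64.

Consumers bear ≈ 7.36 per ticket.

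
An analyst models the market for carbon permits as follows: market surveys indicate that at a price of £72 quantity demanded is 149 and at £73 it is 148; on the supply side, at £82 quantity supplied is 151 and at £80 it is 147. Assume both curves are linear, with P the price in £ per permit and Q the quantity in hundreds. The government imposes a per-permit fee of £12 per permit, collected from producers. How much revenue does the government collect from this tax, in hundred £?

Demand slope: (148 − 149)/(73 − 72) = -1, so Qd = 221 − P.
Supply slope: (147 − 151)/(80 − 82) = 2, so Qs = 2P − 13.
Before the tax: set 221 − P = 2P − 13 → P* = £78, Q* = 143.
With the tax collected from producers, supply shifts: Qs = 2(P − 12) − 13.
New equilibrium: consumers pay £86, producers receive £74, Q = 135. (Wedge: Pb − Ps = 12.)
Revenue = t · Q = 12 · 135 = £1620.

Tax revenue = £1620 hundred.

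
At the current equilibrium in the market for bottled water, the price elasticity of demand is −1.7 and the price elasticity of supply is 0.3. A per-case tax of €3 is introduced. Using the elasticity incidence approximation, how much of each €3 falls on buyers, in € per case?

Buyers bear ≈ €0.45 per case.

Incidence ratio: buyers' share ≈ εs / (εs + |εd|) = 0.3 / (0.3 + 1.7) = 0.15.
So buyers bear ≈ 0.15 × €3 = €0.45; producers bear €2.55.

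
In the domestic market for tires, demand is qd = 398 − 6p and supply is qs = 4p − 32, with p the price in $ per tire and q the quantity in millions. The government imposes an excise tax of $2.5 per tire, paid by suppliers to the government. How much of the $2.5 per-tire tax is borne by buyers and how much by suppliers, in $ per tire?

Buyers bear $1 per tire; suppliers bear $1.5 per tire.

Without the tax, 398 − 6p = 4p − 32 gives 10p = 430, so p* = $43 and q* = 140.
With the tax collected from suppliers, supply shifts: qs = 4(p − 2.5) − 32.
Solving gives q = 134 with buyers paying $44 and suppliers receiving $41.5 (the $2.5 wedge).
Burden on buyers: $1; on suppliers: $1.5. (They sum to $2.5.)
The less price-elastic side of the market bears the larger share of a per-unit tax.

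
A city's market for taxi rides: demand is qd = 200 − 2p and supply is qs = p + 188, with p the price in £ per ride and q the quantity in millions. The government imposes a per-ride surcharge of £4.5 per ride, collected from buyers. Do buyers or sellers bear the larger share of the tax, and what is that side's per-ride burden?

Without the tax, 200 − 2p = p + 188 gives 3p = 12, so p* = £4 and q* = 192.
With the tax collected from buyers, demand (in seller-price terms) shifts: qd = 200 − 2(p + 4.5).
New equilibrium: buyers pay £5.5, sellers receive £1, q = 189. (Wedge: pb − ps = 4.5.)
Per-ride burden: buyers £1.5, sellers £3.
Sellers take the larger share because supply is less price-elastic here (demand slope 2 vs supply slope 1).
The less price-elastic side of the market bears the larger share of a per-unit tax.

Sellers bear the larger share: £3 per ride.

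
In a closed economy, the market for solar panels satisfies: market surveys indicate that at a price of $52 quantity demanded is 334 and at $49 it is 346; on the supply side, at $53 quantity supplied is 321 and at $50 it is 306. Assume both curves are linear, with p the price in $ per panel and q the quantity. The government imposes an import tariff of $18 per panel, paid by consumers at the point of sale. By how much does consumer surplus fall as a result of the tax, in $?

Demand slope: (346 − 334)/(49 − 52) = -4, so qd = 542 − 4p.
Supply slope: (306 − 321)/(50 − 53) = 5, so qs = 5p + 56.
Before the tax: set 542 − 4p = 5p + 56 → p* = $54, q* = 326.
With the tax collected from consumers, demand (in seller-price terms) shifts: qd = 542 − 4(p + 18).
New equilibrium: consumers pay $64, producers receive $46, q = 286. (Wedge: pb − ps = 18.)
ΔCS is the trapezoid between Q = 286 and Q = 326 of height $10: ½ · (326 + 286) · 10 = $3060.

Consumer surplus falls by $3060.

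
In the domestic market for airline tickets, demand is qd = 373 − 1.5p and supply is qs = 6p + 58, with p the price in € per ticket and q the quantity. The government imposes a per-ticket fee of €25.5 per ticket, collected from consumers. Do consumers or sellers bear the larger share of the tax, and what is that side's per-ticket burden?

Before the tax: set 373 − 1.5p = 6p + 58 → p* = €42, q* = 310.
With the tax collected from consumers, demand (in seller-price terms) shifts: qd = 373 − 1.5(p + 25.5).
New equilibrium: consumers pay €62.4, sellers receive €36.9, q = 279.4. (Wedge: pb − ps = 25.5.)
Per-ticket burden: consumers €20.4, sellers €5.1.
Consumers take the larger share because demand is less price-elastic here (demand slope 1.5 vs supply slope 6).
The less price-elastic side of the market bears the larger share of a per-unit tax.

Consumers bear the larger share: €20.4 per ticket.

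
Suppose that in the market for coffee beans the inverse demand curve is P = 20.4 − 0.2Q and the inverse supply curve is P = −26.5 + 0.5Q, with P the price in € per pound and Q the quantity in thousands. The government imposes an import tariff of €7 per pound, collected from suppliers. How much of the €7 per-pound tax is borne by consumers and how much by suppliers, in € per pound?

Consumers bear €2 per pound; suppliers bear €5 per pound.

Inverting to Q(P) form: Qd = 102 − 5P; Qs = 2P + 53.
Without the tax, 102 − 5P = 2P + 53 gives 7P = 49, so P* = €7 and Q* = 67.
With the tax collected from suppliers, supply shifts: Qs = 2(P − 7) + 53.
New equilibrium: consumers pay €9, suppliers receive €2, Q = 57. (Wedge: Pb − Ps = 7.)
Burden on consumers: €2; on suppliers: €5. (They sum to €7.)
The less price-elastic side of the market bears the larger share of a per-unit tax.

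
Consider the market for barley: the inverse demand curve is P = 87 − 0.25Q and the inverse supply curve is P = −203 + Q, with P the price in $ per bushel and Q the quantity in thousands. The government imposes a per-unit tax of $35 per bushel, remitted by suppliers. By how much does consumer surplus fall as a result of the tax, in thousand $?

Consumer surplus falls by $1526 thousand.

Rewrite in direct form: Qd = 348 − 4P and Qs = P + 203.
Without the tax, 348 − 4P = P + 203 gives 5P = 145, so P* = $29 and Q* = 232.
With the tax collected from suppliers, supply shifts: Qs = (P − 35) + 203.
New equilibrium: buyers pay $36, suppliers receive $1, Q = 204. (Wedge: Pb − Ps = 35.)
ΔCS is the trapezoid between Q = 204 and Q = 232 of height $7: ½ · (232 + 204) · 7 = $1526.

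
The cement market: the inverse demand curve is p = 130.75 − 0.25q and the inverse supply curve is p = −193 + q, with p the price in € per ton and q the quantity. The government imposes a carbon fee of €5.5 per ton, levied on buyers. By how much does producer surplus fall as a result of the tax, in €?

Producer surplus falls by €1129.92.

Rewrite in direct form: qd = 523 − 4p and qs = p + 193.
Before the tax: set 523 − 4p = p + 193 → p* = €66, q* = 259.
With the tax collected from buyers, demand (in seller-price terms) shifts: qd = 523 − 4(p + 5.5).
Solving gives q = 254.6 with buyers paying €67.1 and suppliers receiving €61.6 (the €5.5 wedge).
ΔPS is the trapezoid between Q = 254.6 and Q = 259 of height €4.4: ½ · (259 + 254.6) · 4.4 = €1129.92.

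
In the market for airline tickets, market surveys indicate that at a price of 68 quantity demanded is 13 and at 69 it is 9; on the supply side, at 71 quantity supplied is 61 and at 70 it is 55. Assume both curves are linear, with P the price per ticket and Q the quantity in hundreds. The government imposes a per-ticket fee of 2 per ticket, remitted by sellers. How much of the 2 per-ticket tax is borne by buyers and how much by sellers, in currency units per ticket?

Demand slope: (9 − 13)/(69 − 68) = -4, so Qd = 285 − 4P.
Supply slope: (55 − 61)/(70 − 71) = 6, so Qs = 6P − 365.
Before the tax: set 285 − 4P = 6P − 365 → P* = 65, Q* = 25.
With the tax collected from sellers, supply shifts: Qs = 6(P − 2) − 365.
Solving gives Q = 20.2 with buyers paying 66.2 and sellers receiving 64.2 (the 2 wedge).
Burden on buyers: 1.2; on sellers: 0.8. (They sum to 2.)
The less price-elastic side of the market bears the larger share of a per-unit tax.

Buyers bear 1.2 per ticket; sellers bear 0.8 per ticket.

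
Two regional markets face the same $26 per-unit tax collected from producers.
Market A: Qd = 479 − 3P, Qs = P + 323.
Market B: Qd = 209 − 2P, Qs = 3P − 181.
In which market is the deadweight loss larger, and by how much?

Market B, by $152.1.

Market A: pre-tax P* = $39, Q* = 362; post-tax Q = 342.5; deadweight loss = $253.5.
Market B: pre-tax P* = $78, Q* = 53; post-tax Q = 21.8; deadweight loss = $405.6.
Difference: $253.5 vs $405.6 → market B is larger by $152.1.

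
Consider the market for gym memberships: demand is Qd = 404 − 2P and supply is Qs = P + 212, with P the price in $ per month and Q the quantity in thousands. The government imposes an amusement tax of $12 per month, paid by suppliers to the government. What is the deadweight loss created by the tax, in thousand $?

Before the tax: set 404 − 2P = P + 212 → P* = $64, Q* = 276.
With the tax collected from suppliers, supply shifts: Qs = (P − 12) + 212.
Solving gives Q = 268 with buyers paying $68 and suppliers receiving $56 (the $12 wedge).
Quantity falls by |ΔQ| = |276 − 268| = 8.
DWL = ½ · t · |ΔQ| = ½ · 12 · 8 = $48.

Deadweight loss = $48 thousand.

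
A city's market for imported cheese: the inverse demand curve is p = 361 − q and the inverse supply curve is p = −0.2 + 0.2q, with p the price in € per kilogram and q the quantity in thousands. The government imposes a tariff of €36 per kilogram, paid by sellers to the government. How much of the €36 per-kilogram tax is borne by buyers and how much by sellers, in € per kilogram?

Rewrite in direct form: qd = 361 − p and qs = 5p + 1.
Without the tax, 361 − p = 5p + 1 gives 6p = 360, so p* = €60 and q* = 301.
With the tax collected from sellers, supply shifts: qs = 5(p − 36) + 1.
Solving gives q = 271 with buyers paying €90 and sellers receiving €54 (the €36 wedge).
Burden on buyers: €30; on sellers: €6. (They sum to €36.)
The less price-elastic side of the market bears the larger share of a per-unit tax.

Buyers bear €30 per kilogram; sellers bear €6 per kilogram.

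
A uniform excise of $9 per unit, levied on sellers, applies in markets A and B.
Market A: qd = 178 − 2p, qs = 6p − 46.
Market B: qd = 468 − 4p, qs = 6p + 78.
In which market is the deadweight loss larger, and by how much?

Market B, by $36.45.

Market A: pre-tax p* = $28, q* = 122; post-tax q = 108.5; deadweight loss = $60.75.
Market B: pre-tax p* = $39, q* = 312; post-tax q = 290.4; deadweight loss = $97.2.
Difference: $60.75 vs $97.2 → market B is larger by $36.45.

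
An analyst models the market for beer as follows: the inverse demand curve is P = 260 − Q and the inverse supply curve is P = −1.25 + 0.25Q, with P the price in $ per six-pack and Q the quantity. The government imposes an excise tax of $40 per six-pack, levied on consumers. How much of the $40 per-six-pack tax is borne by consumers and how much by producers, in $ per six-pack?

Inverting to Q(P) form: Qd = 260 − P; Qs = 4P + 5.
Without the tax, 260 − P = 4P + 5 gives 5P = 255, so P* = $51 and Q* = 209.
With the tax collected from consumers, demand (in seller-price terms) shifts: Qd = 260 − (P + 40).
Solving gives Q = 177 with consumers paying $83 and producers receiving $43 (the $40 wedge).
Burden on consumers: $32; on producers: $8. (They sum to $40.)

Consumers bear $32 per six-pack; producers bear $8 per six-pack.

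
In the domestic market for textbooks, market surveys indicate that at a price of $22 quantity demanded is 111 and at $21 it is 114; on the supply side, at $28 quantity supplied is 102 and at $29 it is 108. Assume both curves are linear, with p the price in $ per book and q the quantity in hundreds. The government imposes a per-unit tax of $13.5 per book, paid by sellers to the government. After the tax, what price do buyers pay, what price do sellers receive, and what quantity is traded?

Demand slope: (114 − 111)/(21 − 22) = -3, so qd = 177 − 3p.
Supply slope: (108 − 102)/(29 − 28) = 6, so qs = 6p − 66.
Before the tax: set 177 − 3p = 6p − 66 → p* = $27, q* = 96.
With the tax collected from sellers, supply shifts: qs = 6(p − 13.5) − 66.
Solving gives q = 69 with buyers paying $36 and sellers receiving $22.5 (the $13.5 wedge).
The less price-elastic side of the market bears the larger share of a per-unit tax.

Buyers pay $36; sellers receive $22.5; quantity = 69.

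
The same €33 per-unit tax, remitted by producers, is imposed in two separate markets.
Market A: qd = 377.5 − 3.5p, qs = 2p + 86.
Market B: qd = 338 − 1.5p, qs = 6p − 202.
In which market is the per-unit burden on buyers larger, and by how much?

Market A: pre-tax p* = €53, q* = 192; post-tax q = 150; per-unit burden on buyers = €12.
Market B: pre-tax p* = €72, q* = 230; post-tax q = 190.4; per-unit burden on buyers = €26.4.
Difference: €12 vs €26.4 → market B is larger by €14.4.

Market B, by €14.4.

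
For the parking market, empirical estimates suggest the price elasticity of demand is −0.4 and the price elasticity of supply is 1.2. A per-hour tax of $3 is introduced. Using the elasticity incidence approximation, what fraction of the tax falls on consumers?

Consumers' share ≈ 0.75.

Incidence ratio: consumers' share ≈ εs / (εs + |εd|) = 1.2 / (1.2 + 0.4) = 0.75.
Supply is the more elastic side, so consumers bear the larger share.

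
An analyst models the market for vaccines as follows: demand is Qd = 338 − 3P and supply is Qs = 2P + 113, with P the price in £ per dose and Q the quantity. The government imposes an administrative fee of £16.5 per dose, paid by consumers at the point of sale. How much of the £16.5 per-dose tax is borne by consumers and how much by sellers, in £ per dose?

Consumers bear £6.6 per dose; sellers bear £9.9 per dose.

Before the tax: set 338 − 3P = 2P + 113 → P* = £45, Q* = 203.
With the tax collected from consumers, demand (in seller-price terms) shifts: Qd = 338 − 3(P + 16.5).
New equilibrium: consumers pay £51.6, sellers receive £35.1, Q = 183.2. (Wedge: Pb − Ps = 16.5.)
Burden on consumers: £6.6; on sellers: £9.9. (They sum to £16.5.)
The less price-elastic side of the market bears the larger share of a per-unit tax.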